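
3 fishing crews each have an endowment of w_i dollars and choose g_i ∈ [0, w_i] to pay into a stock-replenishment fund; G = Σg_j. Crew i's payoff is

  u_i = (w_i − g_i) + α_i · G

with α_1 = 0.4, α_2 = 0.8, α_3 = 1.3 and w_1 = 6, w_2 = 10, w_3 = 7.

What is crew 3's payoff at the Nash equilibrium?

9.1

∂u_i/∂g_i = α_i − 1, so crew i contributes w_i if α_i > 1, else 0.
α_i > 1 for i ∈ {3}; NE contributions (0, 0, 7), G = 7.
u_3 = (7 − 7) + 1.3·7 = 9.1.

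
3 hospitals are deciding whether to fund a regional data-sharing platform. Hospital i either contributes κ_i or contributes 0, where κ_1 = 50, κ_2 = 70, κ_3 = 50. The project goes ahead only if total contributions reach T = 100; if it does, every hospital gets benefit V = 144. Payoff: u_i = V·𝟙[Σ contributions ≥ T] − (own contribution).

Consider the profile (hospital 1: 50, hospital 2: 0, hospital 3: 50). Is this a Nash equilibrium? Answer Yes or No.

Yes

Total = 100 ≥ 100: provided.
Hospital 1 (pledges 50, payoff 94): dropping to 0 → total 50, payoff 0. No gain.
Hospital 2 (pledges 0, payoff 144): pledging 70 → total 170, payoff 74. No gain.
Hospital 3 (pledges 50, payoff 94): dropping to 0 → total 50, payoff 0. No gain.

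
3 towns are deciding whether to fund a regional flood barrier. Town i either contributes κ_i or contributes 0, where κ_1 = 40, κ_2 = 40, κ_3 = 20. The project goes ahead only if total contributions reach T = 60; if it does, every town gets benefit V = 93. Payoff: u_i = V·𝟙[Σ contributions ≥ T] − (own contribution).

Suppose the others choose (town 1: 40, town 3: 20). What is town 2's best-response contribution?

0

Others' total = 60 ≥ 60; contributing adds cost 40 for no extra benefit.
Best response: 0.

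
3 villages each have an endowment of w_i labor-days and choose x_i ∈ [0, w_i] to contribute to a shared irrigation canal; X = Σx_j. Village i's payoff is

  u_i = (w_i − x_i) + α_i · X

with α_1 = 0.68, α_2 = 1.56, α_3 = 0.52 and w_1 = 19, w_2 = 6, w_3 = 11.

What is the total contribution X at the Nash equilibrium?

6

∂u_i/∂x_i = α_i − 1, so village i contributes w_i if α_i > 1, else 0.
α_i > 1 for i ∈ {2}; NE contributions (0, 6, 0), X = 6.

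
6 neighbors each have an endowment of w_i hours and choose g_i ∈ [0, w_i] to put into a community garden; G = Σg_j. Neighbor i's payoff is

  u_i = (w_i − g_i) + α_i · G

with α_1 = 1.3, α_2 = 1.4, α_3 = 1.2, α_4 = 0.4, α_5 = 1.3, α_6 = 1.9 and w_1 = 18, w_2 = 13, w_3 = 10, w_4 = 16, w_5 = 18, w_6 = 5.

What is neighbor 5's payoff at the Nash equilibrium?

83.2

∂u_i/∂g_i = α_i − 1, so neighbor i contributes w_i if α_i > 1, else 0.
α_i > 1 for i ∈ {1, 2, 3, 5, 6}; NE contributions (18, 13, 10, 0, 18, 5), G = 64.
u_5 = (18 − 18) + 1.3·64 = 83.2.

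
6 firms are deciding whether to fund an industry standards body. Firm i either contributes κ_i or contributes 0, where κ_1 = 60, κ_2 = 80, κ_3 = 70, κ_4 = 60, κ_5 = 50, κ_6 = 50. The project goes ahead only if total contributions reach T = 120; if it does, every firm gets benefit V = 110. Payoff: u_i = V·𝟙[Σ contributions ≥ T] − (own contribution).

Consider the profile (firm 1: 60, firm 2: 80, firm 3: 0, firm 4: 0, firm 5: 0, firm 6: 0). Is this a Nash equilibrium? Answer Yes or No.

Yes

Total = 140 ≥ 120: provided.
Firm 1 (pledges 60, payoff 50): dropping to 0 → total 80, payoff 0. No gain.
Firm 2 (pledges 80, payoff 30): dropping to 0 → total 60, payoff 0. No gain.
Firm 3 (pledges 0, payoff 110): pledging 70 → total 210, payoff 40. No gain.
Firm 4 (pledges 0, payoff 110): pledging 60 → total 200, payoff 50. No gain.
Firm 5 (pledges 0, payoff 110): pledging 50 → total 190, payoff 60. No gain.
Firm 6 (pledges 0, payoff 110): pledging 50 → total 190, payoff 60. No gain.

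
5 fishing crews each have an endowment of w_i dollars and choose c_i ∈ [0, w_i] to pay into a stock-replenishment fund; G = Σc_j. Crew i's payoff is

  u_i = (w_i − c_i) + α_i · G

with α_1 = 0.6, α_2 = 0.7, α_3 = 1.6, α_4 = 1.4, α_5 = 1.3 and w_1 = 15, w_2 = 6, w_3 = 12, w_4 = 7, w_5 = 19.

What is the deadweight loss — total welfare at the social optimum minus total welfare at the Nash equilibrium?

∂u_i/∂c_i = α_i − 1, so crew i contributes w_i if α_i > 1, else 0.
α_i > 1 for i ∈ {3, 4, 5}; NE contributions (0, 0, 12, 7, 19), G = 38.
W^NE = Σw_i − G^NE + (Σα_i)·G^NE = 59 + 4.6·38 = 233.8.
Planner: ∂(Σu_j)/∂c_i = Σα_j − 1 = 4.6 > 0, so everyone contributes w_i; G^SO = 59, W^SO = 59 + 4.6·59 = 330.4.
Deadweight loss = 96.6.

96.6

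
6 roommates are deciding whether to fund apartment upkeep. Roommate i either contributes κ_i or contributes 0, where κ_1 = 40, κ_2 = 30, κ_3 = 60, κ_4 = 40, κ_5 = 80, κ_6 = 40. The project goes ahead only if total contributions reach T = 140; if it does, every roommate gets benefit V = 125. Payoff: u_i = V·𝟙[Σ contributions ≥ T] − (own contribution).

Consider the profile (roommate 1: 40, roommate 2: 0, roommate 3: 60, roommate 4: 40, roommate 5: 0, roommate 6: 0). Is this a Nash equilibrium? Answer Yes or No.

Total = 140 ≥ 140: provided.
Roommate 1 (pledges 40, payoff 85): dropping to 0 → total 100, payoff 0. No gain.
Roommate 2 (pledges 0, payoff 125): pledging 30 → total 170, payoff 95. No gain.
Roommate 3 (pledges 60, payoff 65): dropping to 0 → total 80, payoff 0. No gain.
Roommate 4 (pledges 40, payoff 85): dropping to 0 → total 100, payoff 0. No gain.
Roommate 5 (pledges 0, payoff 125): pledging 80 → total 220, payoff 45. No gain.
Roommate 6 (pledges 0, payoff 125): pledging 40 → total 180, payoff 85. No gain.

Yes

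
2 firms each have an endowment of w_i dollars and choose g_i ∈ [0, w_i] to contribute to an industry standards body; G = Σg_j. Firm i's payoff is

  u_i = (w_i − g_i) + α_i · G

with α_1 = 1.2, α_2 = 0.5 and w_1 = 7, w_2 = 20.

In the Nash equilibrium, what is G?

∂u_i/∂g_i = α_i − 1, so firm i contributes w_i if α_i > 1, else 0.
α_i > 1 for i ∈ {1}; NE contributions (7, 0), G = 7.

7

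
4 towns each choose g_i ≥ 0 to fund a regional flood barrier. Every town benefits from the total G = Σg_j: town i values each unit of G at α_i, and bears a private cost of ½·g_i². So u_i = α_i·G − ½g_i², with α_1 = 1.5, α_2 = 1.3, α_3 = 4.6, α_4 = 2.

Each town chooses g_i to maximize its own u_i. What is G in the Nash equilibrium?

9.4

Town i's FOC: ∂u_i/∂g_i = α_i − g_i = 0, so g_i* = α_i.
NE contributions = (1.5, 1.3, 4.6, 2); G = 9.4.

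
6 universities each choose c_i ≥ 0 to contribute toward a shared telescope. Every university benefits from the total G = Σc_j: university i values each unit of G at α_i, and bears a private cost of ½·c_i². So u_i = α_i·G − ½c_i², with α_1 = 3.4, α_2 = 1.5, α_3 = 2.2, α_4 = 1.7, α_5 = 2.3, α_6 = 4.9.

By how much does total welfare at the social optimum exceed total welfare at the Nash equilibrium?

University i's FOC: ∂u_i/∂c_i = α_i − c_i = 0, so c_i* = α_i.
NE contributions = (3.4, 1.5, 2.2, 1.7, 2.3, 4.9); G = 16.
W^NE = (Σα)·G − ½Σα_i² = 16² − ½·50.84 = 230.58.
Planner sets c_i = Σα_j = 16 for every i, so G^SO = 6·16 = 96.
W^SO = (Σα)·G^SO − ½·6·(Σα)² = (6/2)·16² = 768.
Deadweight loss = W^SO − W^NE = 537.42.

537.42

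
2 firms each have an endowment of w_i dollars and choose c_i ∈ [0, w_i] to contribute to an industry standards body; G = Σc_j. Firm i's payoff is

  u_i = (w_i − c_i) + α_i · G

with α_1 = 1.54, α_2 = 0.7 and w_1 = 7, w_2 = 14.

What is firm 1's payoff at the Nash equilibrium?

∂u_i/∂c_i = α_i − 1, so firm i contributes w_i if α_i > 1, else 0.
α_i > 1 for i ∈ {1}; NE contributions (7, 0), G = 7.
u_1 = (7 − 7) + 1.54·7 = 10.78.

10.78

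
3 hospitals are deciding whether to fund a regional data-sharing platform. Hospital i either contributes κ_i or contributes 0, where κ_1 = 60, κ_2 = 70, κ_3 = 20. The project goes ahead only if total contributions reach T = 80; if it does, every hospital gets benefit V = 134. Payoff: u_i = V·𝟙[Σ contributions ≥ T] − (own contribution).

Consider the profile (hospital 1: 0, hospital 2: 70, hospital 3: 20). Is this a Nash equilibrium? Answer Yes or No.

Yes

Total = 90 ≥ 80: provided.
Hospital 1 (pledges 0, payoff 134): pledging 60 → total 150, payoff 74. No gain.
Hospital 2 (pledges 70, payoff 64): dropping to 0 → total 20, payoff 0. No gain.
Hospital 3 (pledges 20, payoff 114): dropping to 0 → total 70, payoff 0. No gain.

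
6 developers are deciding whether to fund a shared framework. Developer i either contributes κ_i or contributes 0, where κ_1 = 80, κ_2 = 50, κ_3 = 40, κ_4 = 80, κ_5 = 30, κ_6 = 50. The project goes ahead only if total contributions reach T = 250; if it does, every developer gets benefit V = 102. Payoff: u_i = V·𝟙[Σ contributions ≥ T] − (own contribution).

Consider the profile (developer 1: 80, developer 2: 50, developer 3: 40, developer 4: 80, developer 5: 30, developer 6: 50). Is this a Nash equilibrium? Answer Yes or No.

No

Total = 330 ≥ 250: provided.
Developer 1 (pledges 80, payoff 22): dropping to 0 → total 250, payoff 102. Profitable deviation.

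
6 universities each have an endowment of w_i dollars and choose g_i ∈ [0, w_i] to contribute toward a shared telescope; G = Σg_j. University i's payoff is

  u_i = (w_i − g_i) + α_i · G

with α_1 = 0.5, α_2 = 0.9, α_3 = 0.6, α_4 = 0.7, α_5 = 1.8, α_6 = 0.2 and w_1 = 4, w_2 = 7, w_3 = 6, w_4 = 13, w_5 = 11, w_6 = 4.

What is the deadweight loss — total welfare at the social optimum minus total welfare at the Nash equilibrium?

125.8

∂u_i/∂g_i = α_i − 1, so university i contributes w_i if α_i > 1, else 0.
α_i > 1 for i ∈ {5}; NE contributions (0, 0, 0, 0, 11, 0), G = 11.
W^NE = Σw_i − G^NE + (Σα_i)·G^NE = 45 + 3.7·11 = 85.7.
Planner: ∂(Σu_j)/∂g_i = Σα_j − 1 = 3.7 > 0, so everyone contributes w_i; G^SO = 45, W^SO = 45 + 3.7·45 = 211.5.
Deadweight loss = 125.8.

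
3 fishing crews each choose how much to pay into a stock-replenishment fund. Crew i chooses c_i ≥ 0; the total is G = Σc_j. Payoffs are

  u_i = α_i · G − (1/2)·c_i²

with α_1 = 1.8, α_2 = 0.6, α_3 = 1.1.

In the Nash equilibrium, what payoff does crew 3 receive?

3.245

Crew i's FOC: ∂u_i/∂c_i = α_i − c_i = 0, so c_i* = α_i.
NE contributions = (1.8, 0.6, 1.1); G = 3.5.
u_3 = α_3·G − ½·(c_3)² = 1.1·3.5 − ½·1.1² = 3.245.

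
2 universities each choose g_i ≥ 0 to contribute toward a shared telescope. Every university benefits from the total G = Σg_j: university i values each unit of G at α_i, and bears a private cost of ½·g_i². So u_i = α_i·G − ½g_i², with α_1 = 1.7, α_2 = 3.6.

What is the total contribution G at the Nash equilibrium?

5.3

University i's FOC: ∂u_i/∂g_i = α_i − g_i = 0, so g_i* = α_i.
NE contributions = (1.7, 3.6); G = 5.3.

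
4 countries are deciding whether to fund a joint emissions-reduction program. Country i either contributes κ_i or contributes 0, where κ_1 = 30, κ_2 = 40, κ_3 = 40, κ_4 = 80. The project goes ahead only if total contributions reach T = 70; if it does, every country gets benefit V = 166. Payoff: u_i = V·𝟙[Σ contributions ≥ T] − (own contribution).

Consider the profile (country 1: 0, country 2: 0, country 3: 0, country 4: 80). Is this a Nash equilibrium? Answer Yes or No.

Total = 80 ≥ 70: provided.
Country 1 (pledges 0, payoff 166): pledging 30 → total 110, payoff 136. No gain.
Country 2 (pledges 0, payoff 166): pledging 40 → total 120, payoff 126. No gain.
Country 3 (pledges 0, payoff 166): pledging 40 → total 120, payoff 126. No gain.
Country 4 (pledges 80, payoff 86): dropping to 0 → total 0, payoff 0. No gain.

Yes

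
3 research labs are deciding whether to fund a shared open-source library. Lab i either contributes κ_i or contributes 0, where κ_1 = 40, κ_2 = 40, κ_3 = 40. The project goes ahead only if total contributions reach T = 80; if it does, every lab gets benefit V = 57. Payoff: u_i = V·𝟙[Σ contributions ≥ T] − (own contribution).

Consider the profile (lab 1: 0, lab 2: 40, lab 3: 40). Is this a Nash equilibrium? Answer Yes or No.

Yes

Total = 80 ≥ 80: provided.
Lab 1 (pledges 0, payoff 57): pledging 40 → total 120, payoff 17. No gain.
Lab 2 (pledges 40, payoff 17): dropping to 0 → total 40, payoff 0. No gain.
Lab 3 (pledges 40, payoff 17): dropping to 0 → total 40, payoff 0. No gain.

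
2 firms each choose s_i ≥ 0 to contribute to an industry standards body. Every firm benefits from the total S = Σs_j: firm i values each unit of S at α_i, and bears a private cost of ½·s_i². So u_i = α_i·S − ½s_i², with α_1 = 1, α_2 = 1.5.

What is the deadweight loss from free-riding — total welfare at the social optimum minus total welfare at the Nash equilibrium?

1.625

Firm i's FOC: ∂u_i/∂s_i = α_i − s_i = 0, so s_i* = α_i.
NE contributions = (1, 1.5); S = 2.5.
W^NE = (Σα)·S − ½Σα_i² = 2.5² − ½·3.25 = 4.625.
Planner sets s_i = Σα_j = 2.5 for every i, so S^SO = 2·2.5 = 5.
W^SO = (Σα)·S^SO − ½·2·(Σα)² = (2/2)·2.5² = 6.25.
Deadweight loss = W^SO − W^NE = 1.625.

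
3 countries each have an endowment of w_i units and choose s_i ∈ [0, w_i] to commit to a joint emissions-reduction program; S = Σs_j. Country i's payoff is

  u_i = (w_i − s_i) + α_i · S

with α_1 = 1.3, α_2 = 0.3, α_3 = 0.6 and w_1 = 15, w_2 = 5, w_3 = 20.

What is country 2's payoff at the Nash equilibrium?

∂u_i/∂s_i = α_i − 1, so country i contributes w_i if α_i > 1, else 0.
α_i > 1 for i ∈ {1}; NE contributions (15, 0, 0), S = 15.
u_2 = (5 − 0) + 0.3·15 = 9.5.

9.5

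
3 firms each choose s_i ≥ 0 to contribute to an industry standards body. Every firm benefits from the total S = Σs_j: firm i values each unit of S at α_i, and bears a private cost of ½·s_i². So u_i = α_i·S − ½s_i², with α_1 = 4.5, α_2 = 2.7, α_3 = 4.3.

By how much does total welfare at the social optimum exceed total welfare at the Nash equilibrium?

89.14

Firm i's FOC: ∂u_i/∂s_i = α_i − s_i = 0, so s_i* = α_i.
NE contributions = (4.5, 2.7, 4.3); S = 11.5.
W^NE = (Σα)·S − ½Σα_i² = 11.5² − ½·46.03 = 109.235.
Planner sets s_i = Σα_j = 11.5 for every i, so S^SO = 3·11.5 = 34.5.
W^SO = (Σα)·S^SO − ½·3·(Σα)² = (3/2)·11.5² = 198.375.
Deadweight loss = W^SO − W^NE = 89.14.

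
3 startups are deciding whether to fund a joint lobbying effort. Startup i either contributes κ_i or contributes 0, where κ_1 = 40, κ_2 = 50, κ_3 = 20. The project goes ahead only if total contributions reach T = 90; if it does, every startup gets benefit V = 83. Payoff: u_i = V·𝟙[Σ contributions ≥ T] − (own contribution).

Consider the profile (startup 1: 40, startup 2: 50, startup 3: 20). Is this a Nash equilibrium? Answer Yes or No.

No

Total = 110 ≥ 90: provided.
Startup 1 (pledges 40, payoff 43): dropping to 0 → total 70, payoff 0. No gain.
Startup 2 (pledges 50, payoff 33): dropping to 0 → total 60, payoff 0. No gain.
Startup 3 (pledges 20, payoff 63): dropping to 0 → total 90, payoff 83. Profitable deviation.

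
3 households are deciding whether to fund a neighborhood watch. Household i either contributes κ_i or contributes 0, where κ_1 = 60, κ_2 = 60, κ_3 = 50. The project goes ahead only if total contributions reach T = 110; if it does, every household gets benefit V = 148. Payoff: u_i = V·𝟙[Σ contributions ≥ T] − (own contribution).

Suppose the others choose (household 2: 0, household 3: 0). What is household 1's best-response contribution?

0

Others' total = 0. Even contributing 60 gives 60 < 110: no benefit either way.
Best response: 0.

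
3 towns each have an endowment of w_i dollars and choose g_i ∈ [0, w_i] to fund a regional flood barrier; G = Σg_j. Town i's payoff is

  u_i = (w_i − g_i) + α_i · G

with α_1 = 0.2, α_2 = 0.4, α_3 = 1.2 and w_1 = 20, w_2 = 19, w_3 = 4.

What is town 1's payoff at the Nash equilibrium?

∂u_i/∂g_i = α_i − 1, so town i contributes w_i if α_i > 1, else 0.
α_i > 1 for i ∈ {3}; NE contributions (0, 0, 4), G = 4.
u_1 = (20 − 0) + 0.2·4 = 20.8.

20.8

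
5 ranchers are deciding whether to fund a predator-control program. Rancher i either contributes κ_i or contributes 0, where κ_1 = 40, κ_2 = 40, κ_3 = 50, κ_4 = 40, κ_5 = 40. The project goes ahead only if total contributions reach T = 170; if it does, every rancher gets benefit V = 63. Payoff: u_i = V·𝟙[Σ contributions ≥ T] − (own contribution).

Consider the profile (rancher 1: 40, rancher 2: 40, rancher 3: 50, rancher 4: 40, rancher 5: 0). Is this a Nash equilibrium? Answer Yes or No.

Yes

Total = 170 ≥ 170: provided.
Rancher 1 (pledges 40, payoff 23): dropping to 0 → total 130, payoff 0. No gain.
Rancher 2 (pledges 40, payoff 23): dropping to 0 → total 130, payoff 0. No gain.
Rancher 3 (pledges 50, payoff 13): dropping to 0 → total 120, payoff 0. No gain.
Rancher 4 (pledges 40, payoff 23): dropping to 0 → total 130, payoff 0. No gain.
Rancher 5 (pledges 0, payoff 63): pledging 40 → total 210, payoff 23. No gain.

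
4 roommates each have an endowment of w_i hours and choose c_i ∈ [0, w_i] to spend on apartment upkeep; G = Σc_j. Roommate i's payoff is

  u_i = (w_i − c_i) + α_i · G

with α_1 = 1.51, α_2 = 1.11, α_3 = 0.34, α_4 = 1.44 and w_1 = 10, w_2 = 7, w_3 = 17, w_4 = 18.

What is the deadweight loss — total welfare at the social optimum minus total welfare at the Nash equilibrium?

∂u_i/∂c_i = α_i − 1, so roommate i contributes w_i if α_i > 1, else 0.
α_i > 1 for i ∈ {1, 2, 4}; NE contributions (10, 7, 0, 18), G = 35.
W^NE = Σw_i − G^NE + (Σα_i)·G^NE = 52 + 3.4·35 = 171.
Planner: ∂(Σu_j)/∂c_i = Σα_j − 1 = 3.4 > 0, so everyone contributes w_i; G^SO = 52, W^SO = 52 + 3.4·52 = 228.8.
Deadweight loss = 57.8.

57.8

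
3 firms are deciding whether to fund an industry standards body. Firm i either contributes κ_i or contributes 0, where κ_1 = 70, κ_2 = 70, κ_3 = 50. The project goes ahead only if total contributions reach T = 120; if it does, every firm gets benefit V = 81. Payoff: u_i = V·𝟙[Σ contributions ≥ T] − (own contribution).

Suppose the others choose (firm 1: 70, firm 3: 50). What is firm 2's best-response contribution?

0

Others' total = 120 ≥ 120; contributing adds cost 70 for no extra benefit.
Best response: 0.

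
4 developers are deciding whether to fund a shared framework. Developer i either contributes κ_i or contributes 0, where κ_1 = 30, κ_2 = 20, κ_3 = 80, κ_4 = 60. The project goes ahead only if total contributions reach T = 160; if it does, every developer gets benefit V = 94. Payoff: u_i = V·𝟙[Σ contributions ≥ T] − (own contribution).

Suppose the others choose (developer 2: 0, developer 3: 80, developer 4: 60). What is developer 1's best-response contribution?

Others' total = 140. Contributing 30 brings total to 170 ≥ 160: gain V − κ_1 = 64.
Best response: 30.

30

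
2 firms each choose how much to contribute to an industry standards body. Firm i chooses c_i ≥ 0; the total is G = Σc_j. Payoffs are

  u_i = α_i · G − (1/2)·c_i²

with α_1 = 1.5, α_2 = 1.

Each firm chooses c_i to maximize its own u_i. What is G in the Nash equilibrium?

Firm i's FOC: ∂u_i/∂c_i = α_i − c_i = 0, so c_i* = α_i.
NE contributions = (1.5, 1); G = 2.5.

2.5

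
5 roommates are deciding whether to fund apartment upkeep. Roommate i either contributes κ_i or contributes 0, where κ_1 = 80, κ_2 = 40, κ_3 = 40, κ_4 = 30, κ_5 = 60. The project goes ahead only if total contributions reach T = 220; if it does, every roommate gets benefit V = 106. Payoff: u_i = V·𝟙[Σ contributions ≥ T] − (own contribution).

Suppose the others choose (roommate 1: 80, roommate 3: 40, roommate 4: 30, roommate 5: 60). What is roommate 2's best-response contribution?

Others' total = 210. Contributing 40 brings total to 250 ≥ 220: gain V − κ_2 = 66.
Best response: 40.

40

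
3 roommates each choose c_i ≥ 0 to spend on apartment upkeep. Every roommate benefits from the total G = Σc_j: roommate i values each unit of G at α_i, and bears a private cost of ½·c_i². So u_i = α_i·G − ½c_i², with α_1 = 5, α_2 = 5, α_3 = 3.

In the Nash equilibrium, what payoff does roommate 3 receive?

34.5

Roommate i's FOC: ∂u_i/∂c_i = α_i − c_i = 0, so c_i* = α_i.
NE contributions = (5, 5, 3); G = 13.
u_3 = α_3·G − ½·(c_3)² = 3·13 − ½·3² = 34.5.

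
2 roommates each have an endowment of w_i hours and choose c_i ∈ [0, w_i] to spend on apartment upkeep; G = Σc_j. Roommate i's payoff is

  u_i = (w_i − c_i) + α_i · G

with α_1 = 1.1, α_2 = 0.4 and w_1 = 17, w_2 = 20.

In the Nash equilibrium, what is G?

∂u_i/∂c_i = α_i − 1, so roommate i contributes w_i if α_i > 1, else 0.
α_i > 1 for i ∈ {1}; NE contributions (17, 0), G = 17.

17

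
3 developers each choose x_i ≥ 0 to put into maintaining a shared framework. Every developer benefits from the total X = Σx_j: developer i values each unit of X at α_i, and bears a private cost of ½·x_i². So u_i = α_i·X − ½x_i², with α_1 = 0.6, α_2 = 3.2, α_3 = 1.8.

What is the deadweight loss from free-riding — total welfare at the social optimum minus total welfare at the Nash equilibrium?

22.6

Developer i's FOC: ∂u_i/∂x_i = α_i − x_i = 0, so x_i* = α_i.
NE contributions = (0.6, 3.2, 1.8); X = 5.6.
W^NE = (Σα)·X − ½Σα_i² = 5.6² − ½·13.84 = 24.44.
Planner sets x_i = Σα_j = 5.6 for every i, so X^SO = 3·5.6 = 16.8.
W^SO = (Σα)·X^SO − ½·3·(Σα)² = (3/2)·5.6² = 47.04.
Deadweight loss = W^SO − W^NE = 22.6.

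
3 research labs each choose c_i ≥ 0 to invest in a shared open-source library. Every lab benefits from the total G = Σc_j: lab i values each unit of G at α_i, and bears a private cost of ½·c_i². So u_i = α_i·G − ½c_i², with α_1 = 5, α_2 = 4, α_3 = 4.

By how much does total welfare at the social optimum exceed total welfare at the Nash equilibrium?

Lab i's FOC: ∂u_i/∂c_i = α_i − c_i = 0, so c_i* = α_i.
NE contributions = (5, 4, 4); G = 13.
W^NE = (Σα)·G − ½Σα_i² = 13² − ½·57 = 140.5.
Planner sets c_i = Σα_j = 13 for every i, so G^SO = 3·13 = 39.
W^SO = (Σα)·G^SO − ½·3·(Σα)² = (3/2)·13² = 253.5.
Deadweight loss = W^SO − W^NE = 113.

113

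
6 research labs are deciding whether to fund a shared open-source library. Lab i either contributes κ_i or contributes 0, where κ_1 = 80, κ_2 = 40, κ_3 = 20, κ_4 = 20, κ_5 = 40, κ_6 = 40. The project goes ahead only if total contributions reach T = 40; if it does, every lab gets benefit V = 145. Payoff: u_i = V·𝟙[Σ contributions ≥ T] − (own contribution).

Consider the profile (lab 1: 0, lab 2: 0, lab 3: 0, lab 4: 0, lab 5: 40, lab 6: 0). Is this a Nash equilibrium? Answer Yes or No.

Yes

Total = 40 ≥ 40: provided.
Lab 1 (pledges 0, payoff 145): pledging 80 → total 120, payoff 65. No gain.
Lab 2 (pledges 0, payoff 145): pledging 40 → total 80, payoff 105. No gain.
Lab 3 (pledges 0, payoff 145): pledging 20 → total 60, payoff 125. No gain.
Lab 4 (pledges 0, payoff 145): pledging 20 → total 60, payoff 125. No gain.
Lab 5 (pledges 40, payoff 105): dropping to 0 → total 0, payoff 0. No gain.
Lab 6 (pledges 0, payoff 145): pledging 40 → total 80, payoff 105. No gain.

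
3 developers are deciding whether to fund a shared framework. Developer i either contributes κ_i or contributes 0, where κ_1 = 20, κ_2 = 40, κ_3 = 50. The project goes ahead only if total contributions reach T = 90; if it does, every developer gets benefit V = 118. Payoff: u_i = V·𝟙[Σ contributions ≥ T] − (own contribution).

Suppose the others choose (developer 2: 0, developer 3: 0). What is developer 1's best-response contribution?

Others' total = 0. Even contributing 20 gives 20 < 90: no benefit either way.
Best response: 0.

0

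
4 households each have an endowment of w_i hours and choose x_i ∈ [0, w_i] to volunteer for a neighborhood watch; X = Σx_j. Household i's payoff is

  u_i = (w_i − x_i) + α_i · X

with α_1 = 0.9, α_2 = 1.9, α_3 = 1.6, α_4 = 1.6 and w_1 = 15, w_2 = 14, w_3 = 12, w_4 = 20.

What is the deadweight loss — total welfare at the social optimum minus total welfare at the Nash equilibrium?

75

∂u_i/∂x_i = α_i − 1, so household i contributes w_i if α_i > 1, else 0.
α_i > 1 for i ∈ {2, 3, 4}; NE contributions (0, 14, 12, 20), X = 46.
W^NE = Σw_i − X^NE + (Σα_i)·X^NE = 61 + 5·46 = 291.
Planner: ∂(Σu_j)/∂x_i = Σα_j − 1 = 5 > 0, so everyone contributes w_i; X^SO = 61, W^SO = 61 + 5·61 = 366.
Deadweight loss = 75.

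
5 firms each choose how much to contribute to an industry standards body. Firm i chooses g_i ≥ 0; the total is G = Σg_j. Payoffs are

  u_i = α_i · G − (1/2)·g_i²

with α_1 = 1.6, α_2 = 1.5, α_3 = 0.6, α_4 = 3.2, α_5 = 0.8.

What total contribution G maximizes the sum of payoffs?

Planner FOC: ∂(Σu_j)/∂g_i = (Σα_j) − g_i = 0, so g_i^SO = Σα_j = 7.7 for every i; G^SO = 38.5.

38.5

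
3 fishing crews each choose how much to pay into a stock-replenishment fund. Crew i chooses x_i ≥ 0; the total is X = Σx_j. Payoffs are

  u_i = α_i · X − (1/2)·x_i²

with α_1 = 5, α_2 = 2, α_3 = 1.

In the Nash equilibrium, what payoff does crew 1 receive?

27.5

Crew i's FOC: ∂u_i/∂x_i = α_i − x_i = 0, so x_i* = α_i.
NE contributions = (5, 2, 1); X = 8.
u_1 = α_1·X − ½·(x_1)² = 5·8 − ½·5² = 27.5.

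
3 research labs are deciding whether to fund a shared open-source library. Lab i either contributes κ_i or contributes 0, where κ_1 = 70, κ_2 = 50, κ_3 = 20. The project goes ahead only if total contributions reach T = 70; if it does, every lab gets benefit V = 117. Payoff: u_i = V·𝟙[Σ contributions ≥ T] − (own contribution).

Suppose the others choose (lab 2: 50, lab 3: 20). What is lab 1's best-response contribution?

0

Others' total = 70 ≥ 70; contributing adds cost 70 for no extra benefit.
Best response: 0.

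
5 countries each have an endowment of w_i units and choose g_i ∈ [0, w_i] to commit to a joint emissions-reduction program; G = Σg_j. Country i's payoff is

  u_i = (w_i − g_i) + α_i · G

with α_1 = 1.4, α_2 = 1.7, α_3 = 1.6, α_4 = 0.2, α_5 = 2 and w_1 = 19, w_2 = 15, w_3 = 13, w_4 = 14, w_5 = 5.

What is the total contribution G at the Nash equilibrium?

∂u_i/∂g_i = α_i − 1, so country i contributes w_i if α_i > 1, else 0.
α_i > 1 for i ∈ {1, 2, 3, 5}; NE contributions (19, 15, 13, 0, 5), G = 52.

52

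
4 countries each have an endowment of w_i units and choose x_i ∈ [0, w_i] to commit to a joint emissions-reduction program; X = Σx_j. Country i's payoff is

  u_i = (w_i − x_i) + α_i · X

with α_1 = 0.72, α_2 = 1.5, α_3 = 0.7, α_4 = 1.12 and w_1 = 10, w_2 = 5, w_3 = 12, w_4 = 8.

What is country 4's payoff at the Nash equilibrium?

14.56

∂u_i/∂x_i = α_i − 1, so country i contributes w_i if α_i > 1, else 0.
α_i > 1 for i ∈ {2, 4}; NE contributions (0, 5, 0, 8), X = 13.
u_4 = (8 − 8) + 1.12·13 = 14.56.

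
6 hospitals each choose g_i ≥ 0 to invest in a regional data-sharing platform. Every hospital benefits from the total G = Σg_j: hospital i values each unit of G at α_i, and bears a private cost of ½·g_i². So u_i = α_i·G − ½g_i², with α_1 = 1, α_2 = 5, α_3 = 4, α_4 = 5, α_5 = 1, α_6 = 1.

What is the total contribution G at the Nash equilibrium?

17

Hospital i's FOC: ∂u_i/∂g_i = α_i − g_i = 0, so g_i* = α_i.
NE contributions = (1, 5, 4, 5, 1, 1); G = 17.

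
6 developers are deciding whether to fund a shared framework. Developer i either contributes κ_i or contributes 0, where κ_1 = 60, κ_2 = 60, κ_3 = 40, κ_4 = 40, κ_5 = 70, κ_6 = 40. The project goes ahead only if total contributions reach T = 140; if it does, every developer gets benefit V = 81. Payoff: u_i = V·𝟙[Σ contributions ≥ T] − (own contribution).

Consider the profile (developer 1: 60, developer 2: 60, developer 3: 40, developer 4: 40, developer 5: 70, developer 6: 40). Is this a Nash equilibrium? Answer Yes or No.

Total = 310 ≥ 140: provided.
Developer 1 (pledges 60, payoff 21): dropping to 0 → total 250, payoff 81. Profitable deviation.

No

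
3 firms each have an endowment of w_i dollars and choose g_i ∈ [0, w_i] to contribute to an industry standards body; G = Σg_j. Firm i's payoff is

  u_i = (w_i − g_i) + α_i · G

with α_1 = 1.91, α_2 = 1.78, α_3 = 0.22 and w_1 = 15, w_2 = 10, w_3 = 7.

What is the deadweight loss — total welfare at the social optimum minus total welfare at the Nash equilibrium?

20.37

∂u_i/∂g_i = α_i − 1, so firm i contributes w_i if α_i > 1, else 0.
α_i > 1 for i ∈ {1, 2}; NE contributions (15, 10, 0), G = 25.
W^NE = Σw_i − G^NE + (Σα_i)·G^NE = 32 + 2.91·25 = 104.75.
Planner: ∂(Σu_j)/∂g_i = Σα_j − 1 = 2.91 > 0, so everyone contributes w_i; G^SO = 32, W^SO = 32 + 2.91·32 = 125.12.
Deadweight loss = 20.37.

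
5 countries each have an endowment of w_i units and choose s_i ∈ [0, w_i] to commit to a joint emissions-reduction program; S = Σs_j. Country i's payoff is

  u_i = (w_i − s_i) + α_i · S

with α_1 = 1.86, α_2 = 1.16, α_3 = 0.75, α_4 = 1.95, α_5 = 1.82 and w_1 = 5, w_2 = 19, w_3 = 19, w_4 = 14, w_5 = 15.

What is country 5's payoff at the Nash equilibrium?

96.46

∂u_i/∂s_i = α_i − 1, so country i contributes w_i if α_i > 1, else 0.
α_i > 1 for i ∈ {1, 2, 4, 5}; NE contributions (5, 19, 0, 14, 15), S = 53.
u_5 = (15 − 15) + 1.82·53 = 96.46.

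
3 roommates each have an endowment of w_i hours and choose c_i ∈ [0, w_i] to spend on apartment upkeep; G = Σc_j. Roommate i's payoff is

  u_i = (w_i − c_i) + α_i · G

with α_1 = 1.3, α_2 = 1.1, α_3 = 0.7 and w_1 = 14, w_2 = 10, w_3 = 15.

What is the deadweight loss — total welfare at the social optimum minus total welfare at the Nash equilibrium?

31.5

∂u_i/∂c_i = α_i − 1, so roommate i contributes w_i if α_i > 1, else 0.
α_i > 1 for i ∈ {1, 2}; NE contributions (14, 10, 0), G = 24.
W^NE = Σw_i − G^NE + (Σα_i)·G^NE = 39 + 2.1·24 = 89.4.
Planner: ∂(Σu_j)/∂c_i = Σα_j − 1 = 2.1 > 0, so everyone contributes w_i; G^SO = 39, W^SO = 39 + 2.1·39 = 120.9.
Deadweight loss = 31.5.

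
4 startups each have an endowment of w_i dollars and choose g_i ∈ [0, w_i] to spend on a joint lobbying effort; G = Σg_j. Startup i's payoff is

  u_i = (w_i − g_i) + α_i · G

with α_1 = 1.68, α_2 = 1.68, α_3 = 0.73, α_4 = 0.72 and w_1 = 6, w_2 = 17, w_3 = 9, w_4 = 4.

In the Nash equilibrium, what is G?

23

∂u_i/∂g_i = α_i − 1, so startup i contributes w_i if α_i > 1, else 0.
α_i > 1 for i ∈ {1, 2}; NE contributions (6, 17, 0, 0), G = 23.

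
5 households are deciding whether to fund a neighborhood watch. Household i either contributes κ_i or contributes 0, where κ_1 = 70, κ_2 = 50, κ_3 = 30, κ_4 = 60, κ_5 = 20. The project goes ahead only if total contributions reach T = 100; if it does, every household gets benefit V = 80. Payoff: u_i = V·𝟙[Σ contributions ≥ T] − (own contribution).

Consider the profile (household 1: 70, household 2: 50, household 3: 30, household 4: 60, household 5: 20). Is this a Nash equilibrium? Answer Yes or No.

No

Total = 230 ≥ 100: provided.
Household 1 (pledges 70, payoff 10): dropping to 0 → total 160, payoff 80. Profitable deviation.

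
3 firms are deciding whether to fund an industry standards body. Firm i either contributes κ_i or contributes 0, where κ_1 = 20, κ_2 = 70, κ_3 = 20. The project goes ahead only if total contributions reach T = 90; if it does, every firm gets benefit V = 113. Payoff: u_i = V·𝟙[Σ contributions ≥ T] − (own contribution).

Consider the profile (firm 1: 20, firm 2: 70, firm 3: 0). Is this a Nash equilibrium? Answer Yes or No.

Yes

Total = 90 ≥ 90: provided.
Firm 1 (pledges 20, payoff 93): dropping to 0 → total 70, payoff 0. No gain.
Firm 2 (pledges 70, payoff 43): dropping to 0 → total 20, payoff 0. No gain.
Firm 3 (pledges 0, payoff 113): pledging 20 → total 110, payoff 93. No gain.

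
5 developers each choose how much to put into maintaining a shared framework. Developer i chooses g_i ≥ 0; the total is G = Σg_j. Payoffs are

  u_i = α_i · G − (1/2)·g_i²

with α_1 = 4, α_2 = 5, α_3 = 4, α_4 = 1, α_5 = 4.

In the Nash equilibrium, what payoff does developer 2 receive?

77.5

Developer i's FOC: ∂u_i/∂g_i = α_i − g_i = 0, so g_i* = α_i.
NE contributions = (4, 5, 4, 1, 4); G = 18.
u_2 = α_2·G − ½·(g_2)² = 5·18 − ½·5² = 77.5.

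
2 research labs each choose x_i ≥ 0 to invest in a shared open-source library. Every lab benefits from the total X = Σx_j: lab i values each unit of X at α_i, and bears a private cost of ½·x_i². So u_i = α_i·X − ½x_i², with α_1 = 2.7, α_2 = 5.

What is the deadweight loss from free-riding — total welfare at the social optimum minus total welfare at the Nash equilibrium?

Lab i's FOC: ∂u_i/∂x_i = α_i − x_i = 0, so x_i* = α_i.
NE contributions = (2.7, 5); X = 7.7.
W^NE = (Σα)·X − ½Σα_i² = 7.7² − ½·32.29 = 43.145.
Planner sets x_i = Σα_j = 7.7 for every i, so X^SO = 2·7.7 = 15.4.
W^SO = (Σα)·X^SO − ½·2·(Σα)² = (2/2)·7.7² = 59.29.
Deadweight loss = W^SO − W^NE = 16.145.

16.145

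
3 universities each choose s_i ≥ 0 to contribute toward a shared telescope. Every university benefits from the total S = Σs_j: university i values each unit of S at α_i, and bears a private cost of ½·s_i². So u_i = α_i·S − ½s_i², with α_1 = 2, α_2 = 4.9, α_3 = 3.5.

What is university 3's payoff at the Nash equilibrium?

30.275

University i's FOC: ∂u_i/∂s_i = α_i − s_i = 0, so s_i* = α_i.
NE contributions = (2, 4.9, 3.5); S = 10.4.
u_3 = α_3·S − ½·(s_3)² = 3.5·10.4 − ½·3.5² = 30.275.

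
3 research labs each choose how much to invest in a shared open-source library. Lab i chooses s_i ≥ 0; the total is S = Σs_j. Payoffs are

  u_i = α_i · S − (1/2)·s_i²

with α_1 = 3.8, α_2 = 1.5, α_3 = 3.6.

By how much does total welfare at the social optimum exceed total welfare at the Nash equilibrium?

Lab i's FOC: ∂u_i/∂s_i = α_i − s_i = 0, so s_i* = α_i.
NE contributions = (3.8, 1.5, 3.6); S = 8.9.
W^NE = (Σα)·S − ½Σα_i² = 8.9² − ½·29.65 = 64.385.
Planner sets s_i = Σα_j = 8.9 for every i, so S^SO = 3·8.9 = 26.7.
W^SO = (Σα)·S^SO − ½·3·(Σα)² = (3/2)·8.9² = 118.815.
Deadweight loss = W^SO − W^NE = 54.43.

54.43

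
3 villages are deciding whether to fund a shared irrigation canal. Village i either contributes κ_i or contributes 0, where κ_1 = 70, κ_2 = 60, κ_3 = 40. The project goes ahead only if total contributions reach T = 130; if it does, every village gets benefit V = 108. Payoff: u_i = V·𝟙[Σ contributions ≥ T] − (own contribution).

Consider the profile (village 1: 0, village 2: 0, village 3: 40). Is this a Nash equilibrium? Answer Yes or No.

No

Total = 40 < 130: not provided.
Village 1 (pledges 0, payoff 0): pledging 70 → total 110, payoff -70. No gain.
Village 2 (pledges 0, payoff 0): pledging 60 → total 100, payoff -60. No gain.
Village 3 (pledges 40, payoff -40): dropping to 0 → total 0, payoff 0. Profitable deviation.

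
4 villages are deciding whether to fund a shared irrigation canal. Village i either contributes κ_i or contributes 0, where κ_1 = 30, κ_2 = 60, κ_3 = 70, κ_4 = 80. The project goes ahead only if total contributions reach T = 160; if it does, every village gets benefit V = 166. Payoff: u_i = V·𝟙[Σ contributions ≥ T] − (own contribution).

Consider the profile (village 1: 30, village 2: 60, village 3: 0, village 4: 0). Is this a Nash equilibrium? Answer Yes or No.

No

Total = 90 < 160: not provided.
Village 1 (pledges 30, payoff -30): dropping to 0 → total 60, payoff 0. Profitable deviation.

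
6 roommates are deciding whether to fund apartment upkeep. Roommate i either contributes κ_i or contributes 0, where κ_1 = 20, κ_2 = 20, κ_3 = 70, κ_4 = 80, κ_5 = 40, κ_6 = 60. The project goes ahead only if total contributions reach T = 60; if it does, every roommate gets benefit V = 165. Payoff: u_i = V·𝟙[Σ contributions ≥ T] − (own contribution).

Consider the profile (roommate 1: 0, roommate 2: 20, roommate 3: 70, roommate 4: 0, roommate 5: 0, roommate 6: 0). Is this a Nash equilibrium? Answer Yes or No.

Total = 90 ≥ 60: provided.
Roommate 1 (pledges 0, payoff 165): pledging 20 → total 110, payoff 145. No gain.
Roommate 2 (pledges 20, payoff 145): dropping to 0 → total 70, payoff 165. Profitable deviation.

No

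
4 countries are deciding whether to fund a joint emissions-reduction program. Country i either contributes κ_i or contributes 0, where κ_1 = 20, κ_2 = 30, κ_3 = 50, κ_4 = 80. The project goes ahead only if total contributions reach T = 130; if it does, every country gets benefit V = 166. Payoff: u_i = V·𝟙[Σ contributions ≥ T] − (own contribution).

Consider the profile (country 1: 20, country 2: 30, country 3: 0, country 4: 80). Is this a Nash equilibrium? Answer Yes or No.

Total = 130 ≥ 130: provided.
Country 1 (pledges 20, payoff 146): dropping to 0 → total 110, payoff 0. No gain.
Country 2 (pledges 30, payoff 136): dropping to 0 → total 100, payoff 0. No gain.
Country 3 (pledges 0, payoff 166): pledging 50 → total 180, payoff 116. No gain.
Country 4 (pledges 80, payoff 86): dropping to 0 → total 50, payoff 0. No gain.

Yes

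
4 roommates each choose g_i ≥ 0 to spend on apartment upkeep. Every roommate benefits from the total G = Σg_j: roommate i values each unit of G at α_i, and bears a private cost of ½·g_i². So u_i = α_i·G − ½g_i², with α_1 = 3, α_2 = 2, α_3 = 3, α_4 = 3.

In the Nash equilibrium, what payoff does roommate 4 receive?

Roommate i's FOC: ∂u_i/∂g_i = α_i − g_i = 0, so g_i* = α_i.
NE contributions = (3, 2, 3, 3); G = 11.
u_4 = α_4·G − ½·(g_4)² = 3·11 − ½·3² = 28.5.

28.5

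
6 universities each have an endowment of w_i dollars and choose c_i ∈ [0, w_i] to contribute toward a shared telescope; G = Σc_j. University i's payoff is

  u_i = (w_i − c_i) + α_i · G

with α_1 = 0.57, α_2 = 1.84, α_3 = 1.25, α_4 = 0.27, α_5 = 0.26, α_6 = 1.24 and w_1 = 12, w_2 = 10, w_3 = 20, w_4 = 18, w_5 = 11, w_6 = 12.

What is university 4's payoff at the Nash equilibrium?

∂u_i/∂c_i = α_i − 1, so university i contributes w_i if α_i > 1, else 0.
α_i > 1 for i ∈ {2, 3, 6}; NE contributions (0, 10, 20, 0, 0, 12), G = 42.
u_4 = (18 − 0) + 0.27·42 = 29.34.

29.34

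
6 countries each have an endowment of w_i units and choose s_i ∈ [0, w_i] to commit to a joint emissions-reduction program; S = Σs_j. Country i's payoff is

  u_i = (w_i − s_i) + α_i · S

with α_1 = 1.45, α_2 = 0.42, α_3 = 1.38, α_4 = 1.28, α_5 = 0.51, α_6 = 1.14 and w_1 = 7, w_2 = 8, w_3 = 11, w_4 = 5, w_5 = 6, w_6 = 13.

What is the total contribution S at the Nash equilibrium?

36

∂u_i/∂s_i = α_i − 1, so country i contributes w_i if α_i > 1, else 0.
α_i > 1 for i ∈ {1, 3, 4, 6}; NE contributions (7, 0, 11, 5, 0, 13), S = 36.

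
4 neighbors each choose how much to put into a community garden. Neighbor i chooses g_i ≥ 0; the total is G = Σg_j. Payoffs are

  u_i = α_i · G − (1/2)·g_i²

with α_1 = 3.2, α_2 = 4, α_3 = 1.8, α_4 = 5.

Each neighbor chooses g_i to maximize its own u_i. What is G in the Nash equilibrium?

Neighbor i's FOC: ∂u_i/∂g_i = α_i − g_i = 0, so g_i* = α_i.
NE contributions = (3.2, 4, 1.8, 5); G = 14.

14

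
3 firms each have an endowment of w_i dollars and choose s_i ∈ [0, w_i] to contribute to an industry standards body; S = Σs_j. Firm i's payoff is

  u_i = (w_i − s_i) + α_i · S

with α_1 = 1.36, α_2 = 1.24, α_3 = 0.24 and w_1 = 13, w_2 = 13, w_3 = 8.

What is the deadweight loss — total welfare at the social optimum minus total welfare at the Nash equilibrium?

14.72

∂u_i/∂s_i = α_i − 1, so firm i contributes w_i if α_i > 1, else 0.
α_i > 1 for i ∈ {1, 2}; NE contributions (13, 13, 0), S = 26.
W^NE = Σw_i − S^NE + (Σα_i)·S^NE = 34 + 1.84·26 = 81.84.
Planner: ∂(Σu_j)/∂s_i = Σα_j − 1 = 1.84 > 0, so everyone contributes w_i; S^SO = 34, W^SO = 34 + 1.84·34 = 96.56.
Deadweight loss = 14.72.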